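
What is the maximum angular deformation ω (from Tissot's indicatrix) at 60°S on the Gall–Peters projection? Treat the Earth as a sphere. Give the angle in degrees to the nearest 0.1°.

38.9°

The Gall–Peters projection is cylindrical equal-area with φ₀ = 45°. For cylindrical equal-area with standard parallel φ₀, h = cos φ / cos φ₀ and k = cos φ₀ / cos φ, so h·k = 1.
At 60°: h = 0.7071, k = 1.414; principal scales a = 1.414, b = 0.7071.
sin(ω/2) = (a − b)/(a + b) = 0.7071/2.121 = 0.3333, so ω = 2 arcsin(0.3333) ≈ 38.9°.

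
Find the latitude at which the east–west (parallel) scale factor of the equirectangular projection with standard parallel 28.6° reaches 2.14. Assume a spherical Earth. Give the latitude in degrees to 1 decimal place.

In the equirectangular projection with standard parallel φ₀ = 28.6° (x = Rλ cos φ₀, y = Rφ), meridians are true-scale (h = 1) and the parallel scale is k = cos φ₀ / cos φ.
k = cos φ₀ / cos φ = 2.14  ⇒  cos φ = cos 28.6° / 2.14 = 0.4103.
φ = arccos(0.4103) ≈ 65.8°.

65.8°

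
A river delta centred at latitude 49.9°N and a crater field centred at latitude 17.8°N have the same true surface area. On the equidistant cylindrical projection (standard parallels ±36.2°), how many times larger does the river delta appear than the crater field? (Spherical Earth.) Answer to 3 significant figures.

1.48

With standard parallel φ₀ = 36.2°, the equirectangular projection gives x = Rλ cos φ₀, y = Rφ, so h = 1 and k = cos 36.2° / cos φ.
Areal scale at 49.9°: h·k = 1.000 × 1.253 = 1.253.
Areal scale at 17.8°: h·k = 1.000 × 0.8475 = 0.8475.
Ratio = 1.253/0.8475 ≈ 1.48.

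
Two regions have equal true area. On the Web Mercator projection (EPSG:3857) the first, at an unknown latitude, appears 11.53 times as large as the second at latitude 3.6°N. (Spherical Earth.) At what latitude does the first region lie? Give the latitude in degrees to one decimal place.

72.9°

Mercator areal scale is sec²φ, so apparent-area ratio = sec²φ₁ / sec²φ₂ = cos²φ₂ / cos²φ₁.
cos²φ₂ / cos²φ₁ = 11.53  ⇒  cos φ₁ = cos 3.6° / √11.53 = 0.9980/3.396 = 0.2939.
φ₁ = arccos(0.2939) ≈ 72.9°.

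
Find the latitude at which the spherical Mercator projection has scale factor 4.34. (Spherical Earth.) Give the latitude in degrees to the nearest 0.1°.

Mercator scale is k = sec φ = 1/cos φ.
1/cos φ = 4.34  ⇒  cos φ = 0.2304  ⇒  φ = arccos(0.2304) ≈ 76.7°.

76.7°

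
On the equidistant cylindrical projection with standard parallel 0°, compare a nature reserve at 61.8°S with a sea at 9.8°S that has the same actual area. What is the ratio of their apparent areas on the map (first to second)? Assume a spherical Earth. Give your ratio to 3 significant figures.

For the equirectangular projection with φ₀ = 0 (plate carrée), h = 1 along meridians and k = sec φ along parallels.
Areal scale at 61.8°: h·k = 1.000 × 2.116 = 2.116.
Areal scale at 9.8°: h·k = 1.000 × 1.015 = 1.015.
Ratio = 2.116/1.015 ≈ 2.09.

2.09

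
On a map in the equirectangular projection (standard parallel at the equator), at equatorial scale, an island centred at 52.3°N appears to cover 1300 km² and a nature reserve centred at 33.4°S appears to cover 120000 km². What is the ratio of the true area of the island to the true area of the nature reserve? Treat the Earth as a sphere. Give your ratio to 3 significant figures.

0.00794

Plate carrée has h = 1 and k = sec φ, giving areal scale sec φ; true area = (apparent area) · cos φ.
True area of island: 1300 × cos(52.3°) = 1300 × 0.6115 = 795.0 km².
True area of nature reserve: 120000 × cos(33.4°) = 120000 × 0.8348 = 100200 km².
Ratio = 795.0 / 100200 ≈ 0.00794.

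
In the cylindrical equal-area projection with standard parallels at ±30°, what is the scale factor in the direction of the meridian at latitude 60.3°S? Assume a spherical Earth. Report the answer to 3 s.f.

For cylindrical equal-area with standard parallel φ₀, h = cos φ / cos φ₀ and k = cos φ₀ / cos φ, so h·k = 1.
h = cos 60.3° / cos 30° = 0.4955/0.8660 = 0.5721.

0.572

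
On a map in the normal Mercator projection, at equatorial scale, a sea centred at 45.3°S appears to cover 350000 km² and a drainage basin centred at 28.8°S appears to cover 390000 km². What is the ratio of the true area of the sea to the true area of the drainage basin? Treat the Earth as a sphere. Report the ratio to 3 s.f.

0.578

On Mercator the areal scale is sec²φ, so true area = apparent × cos²φ.
True area of sea: 350000 × cos²(45.3°) = 350000 × 0.4948 = 173200 km².
True area of drainage basin: 390000 × cos²(28.8°) = 390000 × 0.7679 = 299500 km².
Ratio = 173200 / 299500 ≈ 0.578.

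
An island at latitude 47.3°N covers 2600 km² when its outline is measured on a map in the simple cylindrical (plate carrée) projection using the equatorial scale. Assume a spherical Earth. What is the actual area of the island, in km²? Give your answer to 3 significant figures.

Plate carrée maps x = Rλ, y = Rφ. The meridian scale is h = 1 and the parallel scale is k = 1/cos φ = sec φ.
Areal scale = h·k = 1 × sec φ; at 47.3°, h = 1.000, k = 1.475, so h·k = 1.475.
True area = apparent / (areal scale) = 2600 / 1.475 ≈ 1760 km².

1760 km²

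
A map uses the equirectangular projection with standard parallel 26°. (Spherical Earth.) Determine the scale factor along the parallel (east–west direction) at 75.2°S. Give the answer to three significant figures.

3.52

With standard parallel φ₀ = 26°, the equirectangular projection gives x = Rλ cos φ₀, y = Rφ, so h = 1 and k = cos 26° / cos φ.
k = cos 26° / cos 75.2° = 0.8988/0.2554 = 3.519.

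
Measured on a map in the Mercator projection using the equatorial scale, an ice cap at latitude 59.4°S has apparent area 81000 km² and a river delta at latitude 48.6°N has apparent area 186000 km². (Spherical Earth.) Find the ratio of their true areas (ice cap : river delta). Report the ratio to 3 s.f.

0.258

On Mercator the areal scale is sec²φ, so true area = apparent × cos²φ.
True area of ice cap: 81000 × cos²(59.4°) = 81000 × 0.2591 = 20990 km².
True area of river delta: 186000 × cos²(48.6°) = 186000 × 0.4373 = 81340 km².
Ratio = 20990 / 81340 ≈ 0.258.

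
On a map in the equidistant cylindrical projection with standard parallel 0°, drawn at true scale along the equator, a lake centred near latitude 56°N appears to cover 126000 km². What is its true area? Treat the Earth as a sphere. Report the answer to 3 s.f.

Plate carrée maps x = Rλ, y = Rφ. The meridian scale is h = 1 and the parallel scale is k = 1/cos φ = sec φ.
Areal scale = h·k = 1 × sec φ; at 56°, h = 1.000, k = 1.788, so h·k = 1.788.
True area = apparent / (areal scale) = 126000 / 1.788 ≈ 70500 km².

70500 km²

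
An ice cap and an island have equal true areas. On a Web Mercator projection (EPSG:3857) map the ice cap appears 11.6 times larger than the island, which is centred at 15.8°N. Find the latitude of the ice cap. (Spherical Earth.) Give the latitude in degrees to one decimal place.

73.6°

On Mercator, (apparent₁)/(apparent₂) = sec²φ₁ / sec²φ₂ when true areas are equal.
cos²φ₂ / cos²φ₁ = 11.6  ⇒  cos φ₁ = cos 15.8° / √11.6 = 0.9622/3.406 = 0.2825.
φ₁ = arccos(0.2825) ≈ 73.6°.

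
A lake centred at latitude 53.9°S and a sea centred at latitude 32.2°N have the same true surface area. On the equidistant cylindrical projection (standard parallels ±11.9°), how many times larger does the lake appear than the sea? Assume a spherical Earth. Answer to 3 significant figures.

In the equirectangular projection with standard parallel φ₀ = 11.9° (x = Rλ cos φ₀, y = Rφ), meridians are true-scale (h = 1) and the parallel scale is k = cos φ₀ / cos φ.
Areal scale at 53.9°: h·k = 1.000 × 1.661 = 1.661.
Areal scale at 32.2°: h·k = 1.000 × 1.156 = 1.156.
Ratio = 1.661/1.156 ≈ 1.44.

1.44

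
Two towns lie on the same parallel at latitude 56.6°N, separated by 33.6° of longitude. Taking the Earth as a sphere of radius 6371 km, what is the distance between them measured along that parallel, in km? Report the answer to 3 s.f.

Arc length along a parallel = R cos φ · Δλ (with Δλ in radians).
= 6371 × cos 56.6° × (33.6° × π/180) = 6371 × 0.5505 × 0.5864 ≈ 2060 km.

2060 km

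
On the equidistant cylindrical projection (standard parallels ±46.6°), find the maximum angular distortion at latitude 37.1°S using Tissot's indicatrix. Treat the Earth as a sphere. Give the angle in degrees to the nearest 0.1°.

8.5°

With standard parallel φ₀ = 46.6°, the equirectangular projection gives x = Rλ cos φ₀, y = Rφ, so h = 1 and k = cos 46.6° / cos φ.
At 37.1°: h = 1.000, k = 0.8615; principal scales a = 1.000, b = 0.8615.
sin(ω/2) = (a − b)/(a + b) = 0.1385/1.861 = 0.07442, so ω = 2 arcsin(0.07442) ≈ 8.5°.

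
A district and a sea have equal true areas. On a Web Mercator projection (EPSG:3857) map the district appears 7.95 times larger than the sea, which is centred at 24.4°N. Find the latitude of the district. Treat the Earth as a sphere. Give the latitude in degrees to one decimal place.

On Mercator, (apparent₁)/(apparent₂) = sec²φ₁ / sec²φ₂ when true areas are equal.
cos²φ₂ / cos²φ₁ = 7.95  ⇒  cos φ₁ = cos 24.4° / √7.95 = 0.9107/2.820 = 0.3230.
φ₁ = arccos(0.3230) ≈ 71.2°.

71.2°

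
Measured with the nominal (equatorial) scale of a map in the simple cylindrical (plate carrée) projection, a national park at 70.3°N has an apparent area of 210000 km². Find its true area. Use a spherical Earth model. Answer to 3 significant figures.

For the equirectangular projection with φ₀ = 0 (plate carrée), h = 1 along meridians and k = sec φ along parallels.
Areal scale = h·k = 1 × sec φ; at 70.3°, h = 1.000, k = 2.967, so h·k = 2.967.
True area = apparent / (areal scale) = 210000 / 2.967 ≈ 70800 km².

70800 km²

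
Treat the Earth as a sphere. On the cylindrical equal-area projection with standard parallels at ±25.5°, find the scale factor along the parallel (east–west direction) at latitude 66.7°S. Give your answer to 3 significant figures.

A cylindrical equal-area projection with standard parallel φ₀ has meridian scale h = cos φ / cos φ₀ and parallel scale k = cos φ₀ / cos φ (so areas are preserved, h·k = 1).
k = cos 25.5° / cos 66.7° = 0.9026/0.3955 = 2.282.

2.28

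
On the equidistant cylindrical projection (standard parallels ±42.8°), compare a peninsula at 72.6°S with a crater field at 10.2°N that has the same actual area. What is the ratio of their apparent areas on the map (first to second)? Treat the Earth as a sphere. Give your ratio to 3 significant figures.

In the equirectangular projection with standard parallel φ₀ = 42.8° (x = Rλ cos φ₀, y = Rφ), meridians are true-scale (h = 1) and the parallel scale is k = cos φ₀ / cos φ.
Areal scale at 72.6°: h·k = 1.000 × 2.454 = 2.454.
Areal scale at 10.2°: h·k = 1.000 × 0.7455 = 0.7455.
Ratio = 2.454/0.7455 ≈ 3.29.

3.29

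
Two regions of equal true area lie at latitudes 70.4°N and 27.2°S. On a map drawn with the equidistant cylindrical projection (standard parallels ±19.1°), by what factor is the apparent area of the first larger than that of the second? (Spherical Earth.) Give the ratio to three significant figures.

In the equirectangular projection with standard parallel φ₀ = 19.1° (x = Rλ cos φ₀, y = Rφ), meridians are true-scale (h = 1) and the parallel scale is k = cos φ₀ / cos φ.
Areal scale at 70.4°: h·k = 1.000 × 2.817 = 2.817.
Areal scale at 27.2°: h·k = 1.000 × 1.062 = 1.062.
Ratio = 2.817/1.062 ≈ 2.65.

2.65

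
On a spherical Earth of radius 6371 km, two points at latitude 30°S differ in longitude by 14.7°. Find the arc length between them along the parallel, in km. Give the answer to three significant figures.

1420 km

Arc length along a parallel = R cos φ · Δλ (with Δλ in radians).
= 6371 × cos 30° × (14.7° × π/180) = 6371 × 0.8660 × 0.2566 ≈ 1420 km.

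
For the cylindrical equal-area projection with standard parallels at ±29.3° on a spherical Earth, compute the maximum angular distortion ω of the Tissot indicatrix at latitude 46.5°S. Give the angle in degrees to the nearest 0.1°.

Cylindrical equal-area (φ₀ = 29.3°): h = cos φ / cos 29.3° along meridians, k = cos 29.3° / cos φ along parallels; h·k = 1.
At 46.5°: h = 0.7893, k = 1.267; principal scales a = 1.267, b = 0.7893.
sin(ω/2) = (a − b)/(a + b) = 0.4776/2.056 = 0.2322, so ω = 2 arcsin(0.2322) ≈ 26.9°.

26.9°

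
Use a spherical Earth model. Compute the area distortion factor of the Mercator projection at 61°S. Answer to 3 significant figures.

4.25

The Mercator projection is conformal; its linear scale factor is the same in every direction and equals sec φ = 1/cos φ.
Areal scale = k² = sec²φ = 1/cos²(61°) = 1/0.4848² = 4.255.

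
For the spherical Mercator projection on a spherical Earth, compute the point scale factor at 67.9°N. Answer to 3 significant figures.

Mercator is conformal, so the point scale is isotropic: h = k = sec φ = 1/cos φ.
k = 1/cos 67.9° = 1/0.3762 = 2.658.

2.66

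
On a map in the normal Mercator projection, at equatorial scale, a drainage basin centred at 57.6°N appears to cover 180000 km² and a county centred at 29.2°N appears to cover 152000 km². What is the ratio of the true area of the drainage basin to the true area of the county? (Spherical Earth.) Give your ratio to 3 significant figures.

On Mercator the areal scale is sec²φ, so true area = apparent × cos²φ.
True area of drainage basin: 180000 × cos²(57.6°) = 180000 × 0.2871 = 51680 km².
True area of county: 152000 × cos²(29.2°) = 152000 × 0.7620 = 115800 km².
Ratio = 51680 / 115800 ≈ 0.446.

0.446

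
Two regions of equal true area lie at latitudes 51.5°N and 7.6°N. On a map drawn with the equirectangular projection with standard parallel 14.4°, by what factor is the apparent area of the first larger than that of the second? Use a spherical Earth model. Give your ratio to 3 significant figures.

1.59

With standard parallel φ₀ = 14.4°, the equirectangular projection gives x = Rλ cos φ₀, y = Rφ, so h = 1 and k = cos 14.4° / cos φ.
Areal scale at 51.5°: h·k = 1.000 × 1.556 = 1.556.
Areal scale at 7.6°: h·k = 1.000 × 0.9772 = 0.9772.
Ratio = 1.556/0.9772 ≈ 1.59.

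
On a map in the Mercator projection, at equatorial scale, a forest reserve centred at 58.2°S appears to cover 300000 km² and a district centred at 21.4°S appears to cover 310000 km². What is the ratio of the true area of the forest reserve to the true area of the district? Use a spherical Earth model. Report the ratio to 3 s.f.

0.310

On Mercator the areal scale is sec²φ, so true area = apparent × cos²φ.
True area of forest reserve: 300000 × cos²(58.2°) = 300000 × 0.2777 = 83300 km².
True area of district: 310000 × cos²(21.4°) = 310000 × 0.8669 = 268700 km².
Ratio = 83300 / 268700 ≈ 0.310.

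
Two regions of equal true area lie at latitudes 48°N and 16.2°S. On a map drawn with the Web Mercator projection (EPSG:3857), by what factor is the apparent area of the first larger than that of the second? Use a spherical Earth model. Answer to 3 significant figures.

On Mercator, area is exaggerated by sec²φ = 1/cos²φ.
At 48°: sec²(48°) = 1/0.6691² = 2.233.
At 16.2°: sec²(16.2°) = 1/0.9603² = 1.084.
Ratio = 2.233/1.084 = cos²(16.2°)/cos²(48°) ≈ 2.06.

2.06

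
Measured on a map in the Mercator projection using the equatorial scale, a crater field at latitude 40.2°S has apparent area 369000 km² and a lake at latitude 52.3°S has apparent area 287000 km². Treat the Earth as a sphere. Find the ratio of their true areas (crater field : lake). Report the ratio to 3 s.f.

Mercator's areal exaggeration is sec²φ; hence true area = (apparent area) · cos²φ.
True area of crater field: 369000 × cos²(40.2°) = 369000 × 0.5834 = 215300 km².
True area of lake: 287000 × cos²(52.3°) = 287000 × 0.3740 = 107300 km².
Ratio = 215300 / 107300 ≈ 2.01.

2.01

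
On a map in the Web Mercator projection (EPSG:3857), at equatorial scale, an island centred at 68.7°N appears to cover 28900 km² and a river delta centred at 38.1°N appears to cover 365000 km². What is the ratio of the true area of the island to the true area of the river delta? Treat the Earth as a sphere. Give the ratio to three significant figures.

0.0169

Since Mercator area scale is 1/cos²φ, the true area equals the apparent area multiplied by cos²φ.
True area of island: 28900 × cos²(68.7°) = 28900 × 0.1320 = 3813 km².
True area of river delta: 365000 × cos²(38.1°) = 365000 × 0.6193 = 226000 km².
Ratio = 3813 / 226000 ≈ 0.0169.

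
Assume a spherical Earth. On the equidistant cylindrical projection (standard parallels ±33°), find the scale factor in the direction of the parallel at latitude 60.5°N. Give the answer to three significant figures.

1.70

With standard parallel φ₀ = 33°, the equirectangular projection gives x = Rλ cos φ₀, y = Rφ, so h = 1 and k = cos 33° / cos φ.
k = cos 33° / cos 60.5° = 0.8387/0.4924 = 1.703.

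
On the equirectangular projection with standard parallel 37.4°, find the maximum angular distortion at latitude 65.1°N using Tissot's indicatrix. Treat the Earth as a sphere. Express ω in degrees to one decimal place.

35.8°

In the equirectangular projection with standard parallel φ₀ = 37.4° (x = Rλ cos φ₀, y = Rφ), meridians are true-scale (h = 1) and the parallel scale is k = cos φ₀ / cos φ.
At 65.1°: h = 1.000, k = 1.887; principal scales a = 1.887, b = 1.000.
sin(ω/2) = (a − b)/(a + b) = 0.8868/2.887 = 0.3072, so ω = 2 arcsin(0.3072) ≈ 35.8°.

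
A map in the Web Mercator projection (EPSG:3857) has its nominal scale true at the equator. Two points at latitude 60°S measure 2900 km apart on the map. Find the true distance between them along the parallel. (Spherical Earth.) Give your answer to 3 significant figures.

1450 km

Mercator is conformal, so the point scale is isotropic: h = k = sec φ = 1/cos φ.
Along the parallel at 60°, map distances are exaggerated by k = sec 60° = 2.000.
True distance = 2900 / 2.000 = 2900 × cos 60° ≈ 1450 km.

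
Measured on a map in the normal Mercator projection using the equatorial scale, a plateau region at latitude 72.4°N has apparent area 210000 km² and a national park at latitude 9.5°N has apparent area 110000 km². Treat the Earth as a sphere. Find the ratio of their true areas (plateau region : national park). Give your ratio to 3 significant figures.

Since Mercator area scale is 1/cos²φ, the true area equals the apparent area multiplied by cos²φ.
True area of plateau region: 210000 × cos²(72.4°) = 210000 × 0.09143 = 19200 km².
True area of national park: 110000 × cos²(9.5°) = 110000 × 0.9728 = 107000 km².
Ratio = 19200 / 107000 ≈ 0.179.

0.179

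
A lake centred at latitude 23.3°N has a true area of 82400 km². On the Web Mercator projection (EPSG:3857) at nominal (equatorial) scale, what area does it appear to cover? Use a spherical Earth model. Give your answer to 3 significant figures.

For Mercator, h = k = sec φ (a conformal cylindrical projection has a single point scale, 1/cos φ).
Areal scale = k² = sec²φ = 1/cos²(23.3°) = 1/0.9184² = 1.185.
Apparent area = 82400 × 1.185 ≈ 97700 km².

97700 km²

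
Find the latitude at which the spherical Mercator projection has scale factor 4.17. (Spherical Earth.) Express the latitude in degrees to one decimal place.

Mercator scale is k = sec φ = 1/cos φ.
1/cos φ = 4.17  ⇒  cos φ = 0.2398  ⇒  φ = arccos(0.2398) ≈ 76.1°.

76.1°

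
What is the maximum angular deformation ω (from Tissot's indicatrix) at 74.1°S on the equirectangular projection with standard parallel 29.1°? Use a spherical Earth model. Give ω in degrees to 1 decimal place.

In the equirectangular projection with standard parallel φ₀ = 29.1° (x = Rλ cos φ₀, y = Rφ), meridians are true-scale (h = 1) and the parallel scale is k = cos φ₀ / cos φ.
At 74.1°: h = 1.000, k = 3.189; principal scales a = 3.189, b = 1.000.
sin(ω/2) = (a − b)/(a + b) = 2.189/4.189 = 0.5226, so ω = 2 arcsin(0.5226) ≈ 63.0°.

63.0°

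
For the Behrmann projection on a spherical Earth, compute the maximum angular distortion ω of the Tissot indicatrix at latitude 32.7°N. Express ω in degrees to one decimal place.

3.3°

Behrmann is a cylindrical equal-area projection with standard parallels at ±30°. For cylindrical equal-area with standard parallel φ₀, h = cos φ / cos φ₀ and k = cos φ₀ / cos φ, so h·k = 1.
At 32.7°: h = 0.9717, k = 1.029; principal scales a = 1.029, b = 0.9717.
sin(ω/2) = (a − b)/(a + b) = 0.05744/2.001 = 0.02871, so ω = 2 arcsin(0.02871) ≈ 3.3°.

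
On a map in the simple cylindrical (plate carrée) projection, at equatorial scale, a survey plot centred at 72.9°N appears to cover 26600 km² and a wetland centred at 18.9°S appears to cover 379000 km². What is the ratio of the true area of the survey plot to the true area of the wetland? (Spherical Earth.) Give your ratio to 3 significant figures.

Plate carrée has h = 1 and k = sec φ, giving areal scale sec φ; true area = (apparent area) · cos φ.
True area of survey plot: 26600 × cos(72.9°) = 26600 × 0.2940 = 7821 km².
True area of wetland: 379000 × cos(18.9°) = 379000 × 0.9461 = 358600 km².
Ratio = 7821 / 358600 ≈ 0.0218.

0.0218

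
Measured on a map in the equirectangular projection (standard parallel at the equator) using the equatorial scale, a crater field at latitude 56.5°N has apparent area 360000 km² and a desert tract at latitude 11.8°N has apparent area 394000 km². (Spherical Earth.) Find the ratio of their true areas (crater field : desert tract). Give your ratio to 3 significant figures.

On the plate carrée, areal scale = h·k = 1 × sec φ, so true area = apparent × cos φ.
True area of crater field: 360000 × cos(56.5°) = 360000 × 0.5519 = 198700 km².
True area of desert tract: 394000 × cos(11.8°) = 394000 × 0.9789 = 385700 km².
Ratio = 198700 / 385700 ≈ 0.515.

0.515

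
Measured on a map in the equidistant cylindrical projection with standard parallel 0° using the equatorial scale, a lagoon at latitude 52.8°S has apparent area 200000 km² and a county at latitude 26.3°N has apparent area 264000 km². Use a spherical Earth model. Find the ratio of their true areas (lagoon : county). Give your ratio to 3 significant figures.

Plate carrée has h = 1 and k = sec φ, giving areal scale sec φ; true area = (apparent area) · cos φ.
True area of lagoon: 200000 × cos(52.8°) = 200000 × 0.6046 = 120900 km².
True area of county: 264000 × cos(26.3°) = 264000 × 0.8965 = 236700 km².
Ratio = 120900 / 236700 ≈ 0.511.

0.511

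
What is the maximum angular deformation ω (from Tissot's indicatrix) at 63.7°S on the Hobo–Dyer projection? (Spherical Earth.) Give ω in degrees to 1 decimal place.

63.3°

Hobo–Dyer is a cylindrical equal-area projection with standard parallels at ±37.5°. Cylindrical equal-area (φ₀ = 37.5°): h = cos φ / cos 37.5° along meridians, k = cos 37.5° / cos φ along parallels; h·k = 1.
At 63.7°: h = 0.5585, k = 1.791; principal scales a = 1.791, b = 0.5585.
sin(ω/2) = (a − b)/(a + b) = 1.232/2.349 = 0.5245, so ω = 2 arcsin(0.5245) ≈ 63.3°.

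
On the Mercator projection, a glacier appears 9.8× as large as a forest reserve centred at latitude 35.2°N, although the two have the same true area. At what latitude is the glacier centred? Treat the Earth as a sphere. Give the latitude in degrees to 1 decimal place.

74.9°

For equal true areas on Mercator, apparent areas scale as sec²φ, so the ratio is cos²φ₂ / cos²φ₁.
cos²φ₂ / cos²φ₁ = 9.8  ⇒  cos φ₁ = cos 35.2° / √9.8 = 0.8171/3.130 = 0.2610.
φ₁ = arccos(0.2610) ≈ 74.9°.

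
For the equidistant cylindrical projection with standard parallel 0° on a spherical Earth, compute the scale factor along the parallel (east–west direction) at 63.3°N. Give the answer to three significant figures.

Plate carrée maps x = Rλ, y = Rφ. The meridian scale is h = 1 and the parallel scale is k = 1/cos φ = sec φ.
k = 1/cos 63.3° = 1/0.4493 = 2.226.

2.23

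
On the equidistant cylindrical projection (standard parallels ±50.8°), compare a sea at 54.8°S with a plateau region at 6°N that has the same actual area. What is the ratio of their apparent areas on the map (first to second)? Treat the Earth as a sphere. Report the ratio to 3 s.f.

With standard parallel φ₀ = 50.8°, the equirectangular projection gives x = Rλ cos φ₀, y = Rφ, so h = 1 and k = cos 50.8° / cos φ.
Areal scale at 54.8°: h·k = 1.000 × 1.096 = 1.096.
Areal scale at 6°: h·k = 1.000 × 0.6355 = 0.6355.
Ratio = 1.096/0.6355 ≈ 1.73.

1.73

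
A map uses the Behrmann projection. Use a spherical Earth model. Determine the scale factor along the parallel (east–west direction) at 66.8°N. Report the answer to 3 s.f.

Behrmann is a cylindrical equal-area projection with standard parallels at ±30°. A cylindrical equal-area projection with standard parallel φ₀ has meridian scale h = cos φ / cos φ₀ and parallel scale k = cos φ₀ / cos φ (so areas are preserved, h·k = 1).
k = cos 30° / cos 66.8° = 0.8660/0.3939 = 2.198.

2.20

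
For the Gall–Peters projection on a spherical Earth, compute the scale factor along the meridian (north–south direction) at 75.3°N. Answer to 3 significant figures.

Gall–Peters is a cylindrical equal-area projection with standard parallels at ±45°. Cylindrical equal-area (φ₀ = 45°): h = cos φ / cos 45° along meridians, k = cos 45° / cos φ along parallels; h·k = 1.
h = cos 75.3° / cos 45° = 0.2538/0.7071 = 0.3589.

0.359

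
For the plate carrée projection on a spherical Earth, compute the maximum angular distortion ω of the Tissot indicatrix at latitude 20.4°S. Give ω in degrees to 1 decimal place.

In the plate carrée (x = Rλ, y = Rφ), meridians are true-scale (h = 1) and parallels are stretched by k = sec φ.
At 20.4°: h = 1.000, k = 1.067; principal scales a = 1.067, b = 1.000.
sin(ω/2) = (a − b)/(a + b) = 0.06691/2.067 = 0.03237, so ω = 2 arcsin(0.03237) ≈ 3.7°.

3.7°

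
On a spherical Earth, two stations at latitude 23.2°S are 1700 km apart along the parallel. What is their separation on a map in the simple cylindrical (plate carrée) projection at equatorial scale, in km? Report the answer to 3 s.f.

1850 km

For the equirectangular projection with φ₀ = 0 (plate carrée), h = 1 along meridians and k = sec φ along parallels.
Along the parallel, k = sec 23.2° = 1/0.9191 = 1.088.
Map distance = 1700 × 1.088 ≈ 1850 km.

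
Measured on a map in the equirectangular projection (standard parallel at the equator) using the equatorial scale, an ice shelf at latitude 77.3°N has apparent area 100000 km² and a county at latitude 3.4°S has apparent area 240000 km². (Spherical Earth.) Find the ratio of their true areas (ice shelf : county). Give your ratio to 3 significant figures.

Plate carrée has h = 1 and k = sec φ, giving areal scale sec φ; true area = (apparent area) · cos φ.
True area of ice shelf: 100000 × cos(77.3°) = 100000 × 0.2198 = 21980 km².
True area of county: 240000 × cos(3.4°) = 240000 × 0.9982 = 239600 km².
Ratio = 21980 / 239600 ≈ 0.0918.

0.0918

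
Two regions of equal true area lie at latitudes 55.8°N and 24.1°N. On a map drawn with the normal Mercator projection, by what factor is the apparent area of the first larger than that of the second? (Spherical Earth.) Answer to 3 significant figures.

2.64

Mercator is conformal with k = sec φ, so areal scale = k² = sec²φ.
At 55.8°: sec²(55.8°) = 1/0.5621² = 3.165.
At 24.1°: sec²(24.1°) = 1/0.9128² = 1.200.
Ratio = 3.165/1.200 = cos²(24.1°)/cos²(55.8°) ≈ 2.64.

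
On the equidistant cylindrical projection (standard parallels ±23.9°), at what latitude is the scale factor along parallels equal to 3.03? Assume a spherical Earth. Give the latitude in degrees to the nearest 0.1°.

With standard parallel φ₀ = 23.9°, the equirectangular projection gives x = Rλ cos φ₀, y = Rφ, so h = 1 and k = cos 23.9° / cos φ.
k = cos φ₀ / cos φ = 3.03  ⇒  cos φ = cos 23.9° / 3.03 = 0.3017.
φ = arccos(0.3017) ≈ 72.4°.

72.4°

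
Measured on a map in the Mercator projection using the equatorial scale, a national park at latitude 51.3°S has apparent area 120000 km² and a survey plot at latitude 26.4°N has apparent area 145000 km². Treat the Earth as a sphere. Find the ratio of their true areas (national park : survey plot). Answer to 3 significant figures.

Mercator's areal exaggeration is sec²φ; hence true area = (apparent area) · cos²φ.
True area of national park: 120000 × cos²(51.3°) = 120000 × 0.3909 = 46910 km².
True area of survey plot: 145000 × cos²(26.4°) = 145000 × 0.8023 = 116300 km².
Ratio = 46910 / 116300 ≈ 0.403.

0.403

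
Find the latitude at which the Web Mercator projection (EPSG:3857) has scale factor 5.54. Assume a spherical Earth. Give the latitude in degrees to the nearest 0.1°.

Mercator scale is k = sec φ = 1/cos φ.
1/cos φ = 5.54  ⇒  cos φ = 0.1805  ⇒  φ = arccos(0.1805) ≈ 79.6°.

79.6°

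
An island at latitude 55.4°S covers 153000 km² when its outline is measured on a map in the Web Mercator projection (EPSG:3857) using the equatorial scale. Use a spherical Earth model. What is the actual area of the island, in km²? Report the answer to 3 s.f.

Mercator is conformal, so the point scale is isotropic: h = k = sec φ = 1/cos φ.
Areal scale = k² = sec²φ = 1/cos²(55.4°) = 1/0.5678² = 3.101.
True area = apparent / (areal scale) = 153000 / 3.101 ≈ 49300 km².

49300 km²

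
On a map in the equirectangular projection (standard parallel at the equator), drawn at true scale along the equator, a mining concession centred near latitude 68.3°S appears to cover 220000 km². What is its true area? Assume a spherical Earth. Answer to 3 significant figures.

For the equirectangular projection with φ₀ = 0 (plate carrée), h = 1 along meridians and k = sec φ along parallels.
Areal scale = h·k = 1 × sec φ; at 68.3°, h = 1.000, k = 2.705, so h·k = 2.705.
True area = apparent / (areal scale) = 220000 / 2.705 ≈ 81300 km².

81300 km²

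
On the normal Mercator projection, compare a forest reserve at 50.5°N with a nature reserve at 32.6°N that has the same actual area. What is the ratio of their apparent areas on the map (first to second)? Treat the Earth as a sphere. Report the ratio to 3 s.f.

Mercator areal scale is sec²φ.
At 50.5°: sec²(50.5°) = 1/0.6361² = 2.472.
At 32.6°: sec²(32.6°) = 1/0.8425² = 1.409.
Ratio = 2.472/1.409 = cos²(32.6°)/cos²(50.5°) ≈ 1.75.

1.75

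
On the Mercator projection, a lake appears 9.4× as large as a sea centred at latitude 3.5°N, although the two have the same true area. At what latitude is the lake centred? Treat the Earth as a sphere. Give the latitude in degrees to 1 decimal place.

71.0°

Mercator areal scale is sec²φ, so apparent-area ratio = sec²φ₁ / sec²φ₂ = cos²φ₂ / cos²φ₁.
cos²φ₂ / cos²φ₁ = 9.4  ⇒  cos φ₁ = cos 3.5° / √9.4 = 0.9981/3.066 = 0.3256.
φ₁ = arccos(0.3256) ≈ 71.0°.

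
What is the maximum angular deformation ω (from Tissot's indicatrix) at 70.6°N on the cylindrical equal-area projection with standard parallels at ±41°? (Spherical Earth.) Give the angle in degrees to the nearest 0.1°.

Cylindrical equal-area (φ₀ = 41°): h = cos φ / cos 41° along meridians, k = cos 41° / cos φ along parallels; h·k = 1.
At 70.6°: h = 0.4401, k = 2.272; principal scales a = 2.272, b = 0.4401.
sin(ω/2) = (a − b)/(a + b) = 1.832/2.712 = 0.6755, so ω = 2 arcsin(0.6755) ≈ 85.0°.

85.0°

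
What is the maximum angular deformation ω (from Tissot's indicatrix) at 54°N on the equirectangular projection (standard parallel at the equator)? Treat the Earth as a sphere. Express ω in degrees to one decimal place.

In the plate carrée (x = Rλ, y = Rφ), meridians are true-scale (h = 1) and parallels are stretched by k = sec φ.
At 54°: h = 1.000, k = 1.701; principal scales a = 1.701, b = 1.000.
sin(ω/2) = (a − b)/(a + b) = 0.7013/2.701 = 0.2596, so ω = 2 arcsin(0.2596) ≈ 30.1°.

30.1°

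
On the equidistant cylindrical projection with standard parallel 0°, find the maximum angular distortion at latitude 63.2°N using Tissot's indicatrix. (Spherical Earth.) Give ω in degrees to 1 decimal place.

44.5°

Plate carrée maps x = Rλ, y = Rφ. The meridian scale is h = 1 and the parallel scale is k = 1/cos φ = sec φ.
At 63.2°: h = 1.000, k = 2.218; principal scales a = 2.218, b = 1.000.
sin(ω/2) = (a − b)/(a + b) = 1.218/3.218 = 0.3785, so ω = 2 arcsin(0.3785) ≈ 44.5°.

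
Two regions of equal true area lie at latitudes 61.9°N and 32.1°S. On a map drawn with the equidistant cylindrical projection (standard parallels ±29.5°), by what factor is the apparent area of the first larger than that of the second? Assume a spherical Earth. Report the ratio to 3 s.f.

1.80

The equidistant cylindrical projection with φ₀ = 29.5° has h = 1 (meridians true) and k = cos φ₀ / cos φ along parallels.
Areal scale at 61.9°: h·k = 1.000 × 1.848 = 1.848.
Areal scale at 32.1°: h·k = 1.000 × 1.027 = 1.027.
Ratio = 1.848/1.027 ≈ 1.80.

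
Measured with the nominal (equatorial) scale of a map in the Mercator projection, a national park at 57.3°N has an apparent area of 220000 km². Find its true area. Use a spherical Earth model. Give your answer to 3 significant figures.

The Mercator projection is conformal; its linear scale factor is the same in every direction and equals sec φ = 1/cos φ.
Areal scale = k² = sec²φ = 1/cos²(57.3°) = 1/0.5402² = 3.426.
True area = apparent / (areal scale) = 220000 / 3.426 ≈ 64200 km².

64200 km²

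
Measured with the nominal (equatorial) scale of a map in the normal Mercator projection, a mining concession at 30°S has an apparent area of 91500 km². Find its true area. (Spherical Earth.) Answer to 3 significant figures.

68600 km²

Mercator is conformal, so the point scale is isotropic: h = k = sec φ = 1/cos φ.
Areal scale = k² = sec²φ = 1/cos²(30°) = 1/0.8660² = 1.333.
True area = apparent / (areal scale) = 91500 / 1.333 ≈ 68600 km².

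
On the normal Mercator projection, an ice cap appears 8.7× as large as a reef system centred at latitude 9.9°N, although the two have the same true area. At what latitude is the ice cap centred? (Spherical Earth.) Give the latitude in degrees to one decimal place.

For equal true areas on Mercator, apparent areas scale as sec²φ, so the ratio is cos²φ₂ / cos²φ₁.
cos²φ₂ / cos²φ₁ = 8.7  ⇒  cos φ₁ = cos 9.9° / √8.7 = 0.9851/2.950 = 0.3340.
φ₁ = arccos(0.3340) ≈ 70.5°.

70.5°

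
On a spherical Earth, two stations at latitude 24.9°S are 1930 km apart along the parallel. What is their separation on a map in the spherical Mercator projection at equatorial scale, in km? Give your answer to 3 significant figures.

2130 km

The Mercator projection is conformal; its linear scale factor is the same in every direction and equals sec φ = 1/cos φ.
Along the parallel, k = sec 24.9° = 1/0.9070 = 1.102.
Map distance = 1930 × 1.102 ≈ 2130 km.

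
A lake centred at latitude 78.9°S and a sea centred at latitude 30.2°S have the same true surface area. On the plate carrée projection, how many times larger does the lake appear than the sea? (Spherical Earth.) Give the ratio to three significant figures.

In the plate carrée (x = Rλ, y = Rφ), meridians are true-scale (h = 1) and parallels are stretched by k = sec φ.
Areal scale at 78.9°: h·k = 1.000 × 5.194 = 5.194.
Areal scale at 30.2°: h·k = 1.000 × 1.157 = 1.157.
Ratio = 5.194/1.157 ≈ 4.49.

4.49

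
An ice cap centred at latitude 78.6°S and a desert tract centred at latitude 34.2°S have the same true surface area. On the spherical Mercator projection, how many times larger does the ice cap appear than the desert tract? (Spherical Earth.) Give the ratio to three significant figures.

On Mercator, area is exaggerated by sec²φ = 1/cos²φ.
At 78.6°: sec²(78.6°) = 1/0.1977² = 25.60.
At 34.2°: sec²(34.2°) = 1/0.8271² = 1.462.
Ratio = 25.60/1.462 = cos²(34.2°)/cos²(78.6°) ≈ 17.5.

17.5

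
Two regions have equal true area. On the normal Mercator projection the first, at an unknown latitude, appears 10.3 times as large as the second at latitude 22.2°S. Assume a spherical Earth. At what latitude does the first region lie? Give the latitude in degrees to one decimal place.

On Mercator, (apparent₁)/(apparent₂) = sec²φ₁ / sec²φ₂ when true areas are equal.
cos²φ₂ / cos²φ₁ = 10.3  ⇒  cos φ₁ = cos 22.2° / √10.3 = 0.9259/3.209 = 0.2885.
φ₁ = arccos(0.2885) ≈ 73.2°.

73.2°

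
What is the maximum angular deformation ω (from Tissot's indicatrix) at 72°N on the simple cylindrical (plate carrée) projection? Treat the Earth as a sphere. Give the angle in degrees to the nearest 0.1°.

Plate carrée maps x = Rλ, y = Rφ. The meridian scale is h = 1 and the parallel scale is k = 1/cos φ = sec φ.
At 72°: h = 1.000, k = 3.236; principal scales a = 3.236, b = 1.000.
sin(ω/2) = (a − b)/(a + b) = 2.236/4.236 = 0.5279, so ω = 2 arcsin(0.5279) ≈ 63.7°.

63.7°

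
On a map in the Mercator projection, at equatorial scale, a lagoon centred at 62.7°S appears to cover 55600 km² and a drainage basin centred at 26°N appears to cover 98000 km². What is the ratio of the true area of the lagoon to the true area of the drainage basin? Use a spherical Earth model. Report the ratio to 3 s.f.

Mercator's areal exaggeration is sec²φ; hence true area = (apparent area) · cos²φ.
True area of lagoon: 55600 × cos²(62.7°) = 55600 × 0.2104 = 11700 km².
True area of drainage basin: 98000 × cos²(26°) = 98000 × 0.8078 = 79170 km².
Ratio = 11700 / 79170 ≈ 0.148.

0.148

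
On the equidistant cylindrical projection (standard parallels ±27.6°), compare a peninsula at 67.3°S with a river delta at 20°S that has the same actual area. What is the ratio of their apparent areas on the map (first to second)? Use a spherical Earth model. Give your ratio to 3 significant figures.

2.44

The equidistant cylindrical projection with φ₀ = 27.6° has h = 1 (meridians true) and k = cos φ₀ / cos φ along parallels.
Areal scale at 67.3°: h·k = 1.000 × 2.296 = 2.296.
Areal scale at 20°: h·k = 1.000 × 0.9431 = 0.9431.
Ratio = 2.296/0.9431 ≈ 2.44.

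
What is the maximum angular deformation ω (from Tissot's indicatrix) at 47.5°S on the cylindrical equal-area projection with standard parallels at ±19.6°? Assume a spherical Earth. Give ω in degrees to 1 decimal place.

For cylindrical equal-area with standard parallel φ₀, h = cos φ / cos φ₀ and k = cos φ₀ / cos φ, so h·k = 1.
At 47.5°: h = 0.7171, k = 1.394; principal scales a = 1.394, b = 0.7171.
sin(ω/2) = (a − b)/(a + b) = 0.6773/2.112 = 0.3207, so ω = 2 arcsin(0.3207) ≈ 37.4°.

37.4°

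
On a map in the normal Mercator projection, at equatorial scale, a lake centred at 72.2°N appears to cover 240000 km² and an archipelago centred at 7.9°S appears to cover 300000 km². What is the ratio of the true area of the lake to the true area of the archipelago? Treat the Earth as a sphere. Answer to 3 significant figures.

Mercator's areal exaggeration is sec²φ; hence true area = (apparent area) · cos²φ.
True area of lake: 240000 × cos²(72.2°) = 240000 × 0.09345 = 22430 km².
True area of archipelago: 300000 × cos²(7.9°) = 300000 × 0.9811 = 294300 km².
Ratio = 22430 / 294300 ≈ 0.0762.

0.0762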